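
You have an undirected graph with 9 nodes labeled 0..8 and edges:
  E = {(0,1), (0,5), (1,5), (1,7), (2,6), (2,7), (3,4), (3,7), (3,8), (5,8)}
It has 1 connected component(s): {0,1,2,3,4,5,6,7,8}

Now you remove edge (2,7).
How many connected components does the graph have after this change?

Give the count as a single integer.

Initial component count: 1
Remove (2,7): it was a bridge. Count increases: 1 -> 2.
  After removal, components: {0,1,3,4,5,7,8} {2,6}
New component count: 2

Answer: 2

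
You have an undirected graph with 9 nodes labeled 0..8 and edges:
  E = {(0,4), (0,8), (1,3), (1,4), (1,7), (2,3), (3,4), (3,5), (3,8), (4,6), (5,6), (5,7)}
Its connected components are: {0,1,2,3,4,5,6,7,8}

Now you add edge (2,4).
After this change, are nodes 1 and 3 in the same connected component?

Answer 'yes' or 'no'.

Initial components: {0,1,2,3,4,5,6,7,8}
Adding edge (2,4): both already in same component {0,1,2,3,4,5,6,7,8}. No change.
New components: {0,1,2,3,4,5,6,7,8}
Are 1 and 3 in the same component? yes

Answer: yes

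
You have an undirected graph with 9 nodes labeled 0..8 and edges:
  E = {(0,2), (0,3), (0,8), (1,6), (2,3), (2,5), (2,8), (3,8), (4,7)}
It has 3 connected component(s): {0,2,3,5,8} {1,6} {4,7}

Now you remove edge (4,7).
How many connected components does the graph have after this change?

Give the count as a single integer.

Initial component count: 3
Remove (4,7): it was a bridge. Count increases: 3 -> 4.
  After removal, components: {0,2,3,5,8} {1,6} {4} {7}
New component count: 4

Answer: 4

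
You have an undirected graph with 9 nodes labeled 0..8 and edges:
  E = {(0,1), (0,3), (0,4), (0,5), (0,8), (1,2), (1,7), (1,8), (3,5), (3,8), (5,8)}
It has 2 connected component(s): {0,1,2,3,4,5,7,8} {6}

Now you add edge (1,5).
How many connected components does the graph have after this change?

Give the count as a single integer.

Initial component count: 2
Add (1,5): endpoints already in same component. Count unchanged: 2.
New component count: 2

Answer: 2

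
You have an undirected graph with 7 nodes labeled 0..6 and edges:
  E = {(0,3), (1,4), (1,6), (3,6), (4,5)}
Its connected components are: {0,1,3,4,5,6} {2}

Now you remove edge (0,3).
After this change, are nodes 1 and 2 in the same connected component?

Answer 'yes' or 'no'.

Answer: no

Derivation:
Initial components: {0,1,3,4,5,6} {2}
Removing edge (0,3): it was a bridge — component count 2 -> 3.
New components: {0} {1,3,4,5,6} {2}
Are 1 and 2 in the same component? no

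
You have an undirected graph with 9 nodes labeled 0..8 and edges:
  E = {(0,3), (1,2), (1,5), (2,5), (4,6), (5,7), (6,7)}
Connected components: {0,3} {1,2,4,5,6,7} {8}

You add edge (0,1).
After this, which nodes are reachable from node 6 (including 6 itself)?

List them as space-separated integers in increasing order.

Answer: 0 1 2 3 4 5 6 7

Derivation:
Before: nodes reachable from 6: {1,2,4,5,6,7}
Adding (0,1): merges 6's component with another. Reachability grows.
After: nodes reachable from 6: {0,1,2,3,4,5,6,7}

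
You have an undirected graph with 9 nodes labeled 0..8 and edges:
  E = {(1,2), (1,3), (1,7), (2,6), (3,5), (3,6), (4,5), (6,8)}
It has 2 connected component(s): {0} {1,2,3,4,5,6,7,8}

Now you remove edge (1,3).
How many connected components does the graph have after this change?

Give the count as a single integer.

Answer: 2

Derivation:
Initial component count: 2
Remove (1,3): not a bridge. Count unchanged: 2.
  After removal, components: {0} {1,2,3,4,5,6,7,8}
New component count: 2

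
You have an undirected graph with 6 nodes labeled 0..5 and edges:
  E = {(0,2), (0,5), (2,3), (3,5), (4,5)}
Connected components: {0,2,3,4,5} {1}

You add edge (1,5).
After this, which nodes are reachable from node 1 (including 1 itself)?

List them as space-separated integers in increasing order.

Before: nodes reachable from 1: {1}
Adding (1,5): merges 1's component with another. Reachability grows.
After: nodes reachable from 1: {0,1,2,3,4,5}

Answer: 0 1 2 3 4 5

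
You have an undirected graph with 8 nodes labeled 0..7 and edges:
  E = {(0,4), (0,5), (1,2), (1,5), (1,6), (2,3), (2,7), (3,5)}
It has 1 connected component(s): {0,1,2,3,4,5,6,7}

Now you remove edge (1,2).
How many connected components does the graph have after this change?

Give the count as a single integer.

Answer: 1

Derivation:
Initial component count: 1
Remove (1,2): not a bridge. Count unchanged: 1.
  After removal, components: {0,1,2,3,4,5,6,7}
New component count: 1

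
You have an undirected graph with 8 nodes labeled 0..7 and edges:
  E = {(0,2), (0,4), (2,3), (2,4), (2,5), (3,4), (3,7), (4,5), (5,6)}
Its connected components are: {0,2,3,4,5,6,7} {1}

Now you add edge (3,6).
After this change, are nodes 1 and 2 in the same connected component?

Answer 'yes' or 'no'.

Answer: no

Derivation:
Initial components: {0,2,3,4,5,6,7} {1}
Adding edge (3,6): both already in same component {0,2,3,4,5,6,7}. No change.
New components: {0,2,3,4,5,6,7} {1}
Are 1 and 2 in the same component? no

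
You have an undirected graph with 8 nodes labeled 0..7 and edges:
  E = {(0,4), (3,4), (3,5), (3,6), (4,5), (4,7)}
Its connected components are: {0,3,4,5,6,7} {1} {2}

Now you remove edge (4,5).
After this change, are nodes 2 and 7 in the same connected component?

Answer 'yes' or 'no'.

Answer: no

Derivation:
Initial components: {0,3,4,5,6,7} {1} {2}
Removing edge (4,5): not a bridge — component count unchanged at 3.
New components: {0,3,4,5,6,7} {1} {2}
Are 2 and 7 in the same component? no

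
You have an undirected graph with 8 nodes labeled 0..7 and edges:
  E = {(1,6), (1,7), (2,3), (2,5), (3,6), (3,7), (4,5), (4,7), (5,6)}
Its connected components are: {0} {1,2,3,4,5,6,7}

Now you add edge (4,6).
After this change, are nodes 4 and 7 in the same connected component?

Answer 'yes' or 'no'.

Initial components: {0} {1,2,3,4,5,6,7}
Adding edge (4,6): both already in same component {1,2,3,4,5,6,7}. No change.
New components: {0} {1,2,3,4,5,6,7}
Are 4 and 7 in the same component? yes

Answer: yes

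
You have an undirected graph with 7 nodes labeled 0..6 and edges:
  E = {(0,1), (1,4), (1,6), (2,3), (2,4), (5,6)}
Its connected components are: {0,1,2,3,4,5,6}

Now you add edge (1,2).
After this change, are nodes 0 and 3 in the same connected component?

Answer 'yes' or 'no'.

Answer: yes

Derivation:
Initial components: {0,1,2,3,4,5,6}
Adding edge (1,2): both already in same component {0,1,2,3,4,5,6}. No change.
New components: {0,1,2,3,4,5,6}
Are 0 and 3 in the same component? yes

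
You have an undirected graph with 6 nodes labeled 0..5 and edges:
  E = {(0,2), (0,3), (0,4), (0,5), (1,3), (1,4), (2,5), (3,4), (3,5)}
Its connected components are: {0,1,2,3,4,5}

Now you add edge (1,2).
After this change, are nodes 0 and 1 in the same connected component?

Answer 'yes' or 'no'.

Initial components: {0,1,2,3,4,5}
Adding edge (1,2): both already in same component {0,1,2,3,4,5}. No change.
New components: {0,1,2,3,4,5}
Are 0 and 1 in the same component? yes

Answer: yes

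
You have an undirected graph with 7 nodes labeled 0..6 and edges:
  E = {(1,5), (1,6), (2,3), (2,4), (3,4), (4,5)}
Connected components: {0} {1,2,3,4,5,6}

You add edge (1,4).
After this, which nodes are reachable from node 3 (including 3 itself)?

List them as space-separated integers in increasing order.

Answer: 1 2 3 4 5 6

Derivation:
Before: nodes reachable from 3: {1,2,3,4,5,6}
Adding (1,4): both endpoints already in same component. Reachability from 3 unchanged.
After: nodes reachable from 3: {1,2,3,4,5,6}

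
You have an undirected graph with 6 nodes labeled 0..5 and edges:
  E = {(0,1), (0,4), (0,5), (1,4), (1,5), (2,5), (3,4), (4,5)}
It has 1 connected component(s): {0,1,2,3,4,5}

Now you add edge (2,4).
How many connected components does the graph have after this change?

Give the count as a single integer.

Initial component count: 1
Add (2,4): endpoints already in same component. Count unchanged: 1.
New component count: 1

Answer: 1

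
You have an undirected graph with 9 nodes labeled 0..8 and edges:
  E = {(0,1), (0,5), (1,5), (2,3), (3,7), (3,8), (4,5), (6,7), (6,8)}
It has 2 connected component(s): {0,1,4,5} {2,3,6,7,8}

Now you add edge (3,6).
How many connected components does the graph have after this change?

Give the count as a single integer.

Initial component count: 2
Add (3,6): endpoints already in same component. Count unchanged: 2.
New component count: 2

Answer: 2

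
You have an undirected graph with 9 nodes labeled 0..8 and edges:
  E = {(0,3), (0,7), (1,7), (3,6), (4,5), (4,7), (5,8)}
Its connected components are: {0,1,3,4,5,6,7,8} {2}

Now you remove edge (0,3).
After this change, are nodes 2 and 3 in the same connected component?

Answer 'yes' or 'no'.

Answer: no

Derivation:
Initial components: {0,1,3,4,5,6,7,8} {2}
Removing edge (0,3): it was a bridge — component count 2 -> 3.
New components: {0,1,4,5,7,8} {2} {3,6}
Are 2 and 3 in the same component? no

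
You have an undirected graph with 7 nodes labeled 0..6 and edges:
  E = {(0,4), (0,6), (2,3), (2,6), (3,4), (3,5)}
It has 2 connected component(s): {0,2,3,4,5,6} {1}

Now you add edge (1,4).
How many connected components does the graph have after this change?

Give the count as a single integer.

Answer: 1

Derivation:
Initial component count: 2
Add (1,4): merges two components. Count decreases: 2 -> 1.
New component count: 1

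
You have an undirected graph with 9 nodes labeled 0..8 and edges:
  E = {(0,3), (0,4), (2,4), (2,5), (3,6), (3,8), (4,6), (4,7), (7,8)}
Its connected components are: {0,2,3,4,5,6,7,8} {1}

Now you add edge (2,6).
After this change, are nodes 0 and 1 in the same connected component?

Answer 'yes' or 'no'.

Initial components: {0,2,3,4,5,6,7,8} {1}
Adding edge (2,6): both already in same component {0,2,3,4,5,6,7,8}. No change.
New components: {0,2,3,4,5,6,7,8} {1}
Are 0 and 1 in the same component? no

Answer: no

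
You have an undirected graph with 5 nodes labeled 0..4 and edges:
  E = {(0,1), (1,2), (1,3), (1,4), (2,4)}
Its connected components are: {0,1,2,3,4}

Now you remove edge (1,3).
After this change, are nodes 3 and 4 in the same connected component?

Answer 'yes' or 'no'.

Answer: no

Derivation:
Initial components: {0,1,2,3,4}
Removing edge (1,3): it was a bridge — component count 1 -> 2.
New components: {0,1,2,4} {3}
Are 3 and 4 in the same component? no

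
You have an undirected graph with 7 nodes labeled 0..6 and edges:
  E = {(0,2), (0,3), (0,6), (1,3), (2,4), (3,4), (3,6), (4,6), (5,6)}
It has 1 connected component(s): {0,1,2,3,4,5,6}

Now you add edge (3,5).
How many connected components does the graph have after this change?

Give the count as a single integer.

Initial component count: 1
Add (3,5): endpoints already in same component. Count unchanged: 1.
New component count: 1

Answer: 1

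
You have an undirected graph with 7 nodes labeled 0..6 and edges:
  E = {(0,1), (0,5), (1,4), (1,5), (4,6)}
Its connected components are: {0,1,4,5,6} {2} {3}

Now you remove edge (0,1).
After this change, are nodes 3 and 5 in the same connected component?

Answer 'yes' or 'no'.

Answer: no

Derivation:
Initial components: {0,1,4,5,6} {2} {3}
Removing edge (0,1): not a bridge — component count unchanged at 3.
New components: {0,1,4,5,6} {2} {3}
Are 3 and 5 in the same component? no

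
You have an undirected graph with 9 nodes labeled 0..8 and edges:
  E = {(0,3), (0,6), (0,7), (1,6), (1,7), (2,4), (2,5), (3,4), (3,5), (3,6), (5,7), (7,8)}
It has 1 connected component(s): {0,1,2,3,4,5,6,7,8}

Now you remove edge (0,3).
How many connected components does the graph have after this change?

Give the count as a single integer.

Answer: 1

Derivation:
Initial component count: 1
Remove (0,3): not a bridge. Count unchanged: 1.
  After removal, components: {0,1,2,3,4,5,6,7,8}
New component count: 1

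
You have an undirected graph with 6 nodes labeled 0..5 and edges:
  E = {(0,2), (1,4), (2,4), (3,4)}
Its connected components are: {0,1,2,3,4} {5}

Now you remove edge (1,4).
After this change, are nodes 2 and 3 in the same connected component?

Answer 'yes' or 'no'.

Initial components: {0,1,2,3,4} {5}
Removing edge (1,4): it was a bridge — component count 2 -> 3.
New components: {0,2,3,4} {1} {5}
Are 2 and 3 in the same component? yes

Answer: yes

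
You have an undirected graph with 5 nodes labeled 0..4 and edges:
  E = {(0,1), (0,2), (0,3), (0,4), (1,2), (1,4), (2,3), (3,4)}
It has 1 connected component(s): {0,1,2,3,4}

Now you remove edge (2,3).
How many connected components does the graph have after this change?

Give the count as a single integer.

Answer: 1

Derivation:
Initial component count: 1
Remove (2,3): not a bridge. Count unchanged: 1.
  After removal, components: {0,1,2,3,4}
New component count: 1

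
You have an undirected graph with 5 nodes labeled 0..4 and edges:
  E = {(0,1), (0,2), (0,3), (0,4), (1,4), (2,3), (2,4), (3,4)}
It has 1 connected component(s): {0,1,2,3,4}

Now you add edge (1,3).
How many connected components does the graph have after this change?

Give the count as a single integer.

Initial component count: 1
Add (1,3): endpoints already in same component. Count unchanged: 1.
New component count: 1

Answer: 1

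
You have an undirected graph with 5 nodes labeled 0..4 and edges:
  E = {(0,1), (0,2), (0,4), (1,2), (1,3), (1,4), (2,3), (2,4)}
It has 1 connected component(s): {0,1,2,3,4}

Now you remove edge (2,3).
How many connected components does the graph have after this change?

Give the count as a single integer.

Answer: 1

Derivation:
Initial component count: 1
Remove (2,3): not a bridge. Count unchanged: 1.
  After removal, components: {0,1,2,3,4}
New component count: 1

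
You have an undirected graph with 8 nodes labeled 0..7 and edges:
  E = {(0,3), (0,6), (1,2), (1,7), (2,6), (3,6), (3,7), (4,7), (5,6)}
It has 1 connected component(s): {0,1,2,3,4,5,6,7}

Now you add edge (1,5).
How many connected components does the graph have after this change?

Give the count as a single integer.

Initial component count: 1
Add (1,5): endpoints already in same component. Count unchanged: 1.
New component count: 1

Answer: 1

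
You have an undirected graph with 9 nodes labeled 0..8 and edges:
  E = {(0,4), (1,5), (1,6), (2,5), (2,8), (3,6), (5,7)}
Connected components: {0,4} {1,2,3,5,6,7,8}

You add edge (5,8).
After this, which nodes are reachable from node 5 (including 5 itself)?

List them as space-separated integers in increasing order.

Before: nodes reachable from 5: {1,2,3,5,6,7,8}
Adding (5,8): both endpoints already in same component. Reachability from 5 unchanged.
After: nodes reachable from 5: {1,2,3,5,6,7,8}

Answer: 1 2 3 5 6 7 8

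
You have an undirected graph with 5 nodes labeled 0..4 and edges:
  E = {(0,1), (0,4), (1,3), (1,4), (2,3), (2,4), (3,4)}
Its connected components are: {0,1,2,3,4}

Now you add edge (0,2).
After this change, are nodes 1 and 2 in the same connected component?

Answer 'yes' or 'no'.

Initial components: {0,1,2,3,4}
Adding edge (0,2): both already in same component {0,1,2,3,4}. No change.
New components: {0,1,2,3,4}
Are 1 and 2 in the same component? yes

Answer: yes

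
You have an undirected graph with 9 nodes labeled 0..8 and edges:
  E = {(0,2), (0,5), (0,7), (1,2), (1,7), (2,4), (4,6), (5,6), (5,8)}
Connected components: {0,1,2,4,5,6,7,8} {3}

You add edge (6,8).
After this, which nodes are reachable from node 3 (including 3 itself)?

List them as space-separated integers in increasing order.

Answer: 3

Derivation:
Before: nodes reachable from 3: {3}
Adding (6,8): both endpoints already in same component. Reachability from 3 unchanged.
After: nodes reachable from 3: {3}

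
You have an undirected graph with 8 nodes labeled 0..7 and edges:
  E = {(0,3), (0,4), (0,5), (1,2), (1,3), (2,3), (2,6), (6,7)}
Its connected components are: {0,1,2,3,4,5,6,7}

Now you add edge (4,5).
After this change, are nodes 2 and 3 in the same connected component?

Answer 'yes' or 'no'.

Initial components: {0,1,2,3,4,5,6,7}
Adding edge (4,5): both already in same component {0,1,2,3,4,5,6,7}. No change.
New components: {0,1,2,3,4,5,6,7}
Are 2 and 3 in the same component? yes

Answer: yes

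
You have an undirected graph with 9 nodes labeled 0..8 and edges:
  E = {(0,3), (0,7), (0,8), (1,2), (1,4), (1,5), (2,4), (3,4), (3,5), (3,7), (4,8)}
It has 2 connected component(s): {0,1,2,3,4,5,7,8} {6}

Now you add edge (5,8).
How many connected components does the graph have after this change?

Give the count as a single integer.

Answer: 2

Derivation:
Initial component count: 2
Add (5,8): endpoints already in same component. Count unchanged: 2.
New component count: 2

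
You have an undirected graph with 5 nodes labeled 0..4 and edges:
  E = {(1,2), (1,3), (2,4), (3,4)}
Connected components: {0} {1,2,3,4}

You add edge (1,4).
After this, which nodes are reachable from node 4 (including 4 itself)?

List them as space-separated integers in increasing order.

Answer: 1 2 3 4

Derivation:
Before: nodes reachable from 4: {1,2,3,4}
Adding (1,4): both endpoints already in same component. Reachability from 4 unchanged.
After: nodes reachable from 4: {1,2,3,4}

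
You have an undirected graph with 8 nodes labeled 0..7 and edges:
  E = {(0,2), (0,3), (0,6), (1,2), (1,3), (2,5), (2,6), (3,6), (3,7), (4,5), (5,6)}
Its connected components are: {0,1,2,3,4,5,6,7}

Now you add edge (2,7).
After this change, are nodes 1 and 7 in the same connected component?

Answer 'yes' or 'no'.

Initial components: {0,1,2,3,4,5,6,7}
Adding edge (2,7): both already in same component {0,1,2,3,4,5,6,7}. No change.
New components: {0,1,2,3,4,5,6,7}
Are 1 and 7 in the same component? yes

Answer: yes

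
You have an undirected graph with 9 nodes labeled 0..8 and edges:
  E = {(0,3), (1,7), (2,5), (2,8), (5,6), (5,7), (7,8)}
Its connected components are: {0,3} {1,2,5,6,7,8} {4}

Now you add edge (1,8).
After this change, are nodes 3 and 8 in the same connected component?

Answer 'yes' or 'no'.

Initial components: {0,3} {1,2,5,6,7,8} {4}
Adding edge (1,8): both already in same component {1,2,5,6,7,8}. No change.
New components: {0,3} {1,2,5,6,7,8} {4}
Are 3 and 8 in the same component? no

Answer: no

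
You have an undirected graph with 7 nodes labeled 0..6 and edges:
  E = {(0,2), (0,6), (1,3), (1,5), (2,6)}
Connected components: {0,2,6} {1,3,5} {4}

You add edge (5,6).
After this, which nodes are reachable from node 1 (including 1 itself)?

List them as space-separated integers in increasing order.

Before: nodes reachable from 1: {1,3,5}
Adding (5,6): merges 1's component with another. Reachability grows.
After: nodes reachable from 1: {0,1,2,3,5,6}

Answer: 0 1 2 3 5 6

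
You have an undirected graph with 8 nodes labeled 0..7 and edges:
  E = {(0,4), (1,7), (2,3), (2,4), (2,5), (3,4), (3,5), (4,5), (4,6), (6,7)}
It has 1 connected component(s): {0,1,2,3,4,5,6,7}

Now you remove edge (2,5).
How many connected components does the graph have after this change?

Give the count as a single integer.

Initial component count: 1
Remove (2,5): not a bridge. Count unchanged: 1.
  After removal, components: {0,1,2,3,4,5,6,7}
New component count: 1

Answer: 1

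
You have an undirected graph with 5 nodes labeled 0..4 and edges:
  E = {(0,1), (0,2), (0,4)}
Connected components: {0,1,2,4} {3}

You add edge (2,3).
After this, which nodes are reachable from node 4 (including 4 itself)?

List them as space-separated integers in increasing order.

Answer: 0 1 2 3 4

Derivation:
Before: nodes reachable from 4: {0,1,2,4}
Adding (2,3): merges 4's component with another. Reachability grows.
After: nodes reachable from 4: {0,1,2,3,4}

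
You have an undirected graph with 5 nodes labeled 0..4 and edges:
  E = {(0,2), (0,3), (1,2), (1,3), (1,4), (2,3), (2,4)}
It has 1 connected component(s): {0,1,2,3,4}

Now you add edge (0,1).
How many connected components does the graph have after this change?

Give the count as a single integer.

Initial component count: 1
Add (0,1): endpoints already in same component. Count unchanged: 1.
New component count: 1

Answer: 1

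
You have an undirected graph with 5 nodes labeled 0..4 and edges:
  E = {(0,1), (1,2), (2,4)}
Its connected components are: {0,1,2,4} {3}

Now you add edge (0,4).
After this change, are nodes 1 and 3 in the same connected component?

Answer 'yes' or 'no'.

Initial components: {0,1,2,4} {3}
Adding edge (0,4): both already in same component {0,1,2,4}. No change.
New components: {0,1,2,4} {3}
Are 1 and 3 in the same component? no

Answer: no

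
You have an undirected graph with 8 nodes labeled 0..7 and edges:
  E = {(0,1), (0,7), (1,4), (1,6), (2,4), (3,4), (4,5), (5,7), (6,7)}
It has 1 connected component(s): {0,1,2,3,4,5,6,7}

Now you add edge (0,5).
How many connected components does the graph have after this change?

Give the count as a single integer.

Initial component count: 1
Add (0,5): endpoints already in same component. Count unchanged: 1.
New component count: 1

Answer: 1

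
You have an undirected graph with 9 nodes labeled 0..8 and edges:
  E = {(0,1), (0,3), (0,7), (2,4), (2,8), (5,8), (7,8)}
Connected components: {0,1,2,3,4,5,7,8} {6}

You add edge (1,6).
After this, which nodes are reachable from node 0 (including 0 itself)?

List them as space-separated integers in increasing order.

Before: nodes reachable from 0: {0,1,2,3,4,5,7,8}
Adding (1,6): merges 0's component with another. Reachability grows.
After: nodes reachable from 0: {0,1,2,3,4,5,6,7,8}

Answer: 0 1 2 3 4 5 6 7 8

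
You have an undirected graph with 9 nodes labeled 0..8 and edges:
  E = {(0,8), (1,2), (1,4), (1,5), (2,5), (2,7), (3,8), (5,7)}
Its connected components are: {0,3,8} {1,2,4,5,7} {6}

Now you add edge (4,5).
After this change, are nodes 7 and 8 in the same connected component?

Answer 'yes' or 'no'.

Initial components: {0,3,8} {1,2,4,5,7} {6}
Adding edge (4,5): both already in same component {1,2,4,5,7}. No change.
New components: {0,3,8} {1,2,4,5,7} {6}
Are 7 and 8 in the same component? no

Answer: no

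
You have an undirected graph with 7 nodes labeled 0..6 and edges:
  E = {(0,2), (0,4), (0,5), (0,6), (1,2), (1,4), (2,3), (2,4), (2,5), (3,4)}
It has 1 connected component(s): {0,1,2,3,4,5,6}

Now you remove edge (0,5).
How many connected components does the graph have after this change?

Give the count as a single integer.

Initial component count: 1
Remove (0,5): not a bridge. Count unchanged: 1.
  After removal, components: {0,1,2,3,4,5,6}
New component count: 1

Answer: 1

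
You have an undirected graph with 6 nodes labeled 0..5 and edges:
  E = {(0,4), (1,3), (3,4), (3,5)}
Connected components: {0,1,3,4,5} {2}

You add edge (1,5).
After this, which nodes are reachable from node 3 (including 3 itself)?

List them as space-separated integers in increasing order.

Answer: 0 1 3 4 5

Derivation:
Before: nodes reachable from 3: {0,1,3,4,5}
Adding (1,5): both endpoints already in same component. Reachability from 3 unchanged.
After: nodes reachable from 3: {0,1,3,4,5}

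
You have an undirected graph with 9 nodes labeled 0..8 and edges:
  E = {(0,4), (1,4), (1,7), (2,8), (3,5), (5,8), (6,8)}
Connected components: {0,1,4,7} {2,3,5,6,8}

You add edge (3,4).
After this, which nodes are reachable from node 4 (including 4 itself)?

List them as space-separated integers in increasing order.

Answer: 0 1 2 3 4 5 6 7 8

Derivation:
Before: nodes reachable from 4: {0,1,4,7}
Adding (3,4): merges 4's component with another. Reachability grows.
After: nodes reachable from 4: {0,1,2,3,4,5,6,7,8}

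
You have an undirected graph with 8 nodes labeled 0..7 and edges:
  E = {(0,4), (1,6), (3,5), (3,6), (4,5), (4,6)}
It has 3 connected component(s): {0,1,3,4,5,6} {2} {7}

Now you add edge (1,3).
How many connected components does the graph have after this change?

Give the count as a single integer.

Answer: 3

Derivation:
Initial component count: 3
Add (1,3): endpoints already in same component. Count unchanged: 3.
New component count: 3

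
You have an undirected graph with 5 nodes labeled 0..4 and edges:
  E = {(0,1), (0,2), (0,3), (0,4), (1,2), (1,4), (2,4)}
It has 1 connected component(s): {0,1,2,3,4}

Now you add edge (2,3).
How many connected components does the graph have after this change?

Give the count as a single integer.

Answer: 1

Derivation:
Initial component count: 1
Add (2,3): endpoints already in same component. Count unchanged: 1.
New component count: 1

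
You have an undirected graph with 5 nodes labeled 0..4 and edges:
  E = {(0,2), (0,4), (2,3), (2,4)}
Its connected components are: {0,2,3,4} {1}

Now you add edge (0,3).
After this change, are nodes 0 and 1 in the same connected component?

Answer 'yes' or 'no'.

Initial components: {0,2,3,4} {1}
Adding edge (0,3): both already in same component {0,2,3,4}. No change.
New components: {0,2,3,4} {1}
Are 0 and 1 in the same component? no

Answer: no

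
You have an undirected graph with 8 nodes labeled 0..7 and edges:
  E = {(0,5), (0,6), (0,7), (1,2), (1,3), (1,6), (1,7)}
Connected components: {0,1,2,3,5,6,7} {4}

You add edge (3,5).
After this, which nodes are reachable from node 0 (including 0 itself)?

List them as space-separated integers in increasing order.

Answer: 0 1 2 3 5 6 7

Derivation:
Before: nodes reachable from 0: {0,1,2,3,5,6,7}
Adding (3,5): both endpoints already in same component. Reachability from 0 unchanged.
After: nodes reachable from 0: {0,1,2,3,5,6,7}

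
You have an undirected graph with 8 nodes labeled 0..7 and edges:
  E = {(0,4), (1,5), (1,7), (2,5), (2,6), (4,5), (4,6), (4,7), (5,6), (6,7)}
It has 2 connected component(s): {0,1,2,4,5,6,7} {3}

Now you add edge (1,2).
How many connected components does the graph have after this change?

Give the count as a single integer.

Initial component count: 2
Add (1,2): endpoints already in same component. Count unchanged: 2.
New component count: 2

Answer: 2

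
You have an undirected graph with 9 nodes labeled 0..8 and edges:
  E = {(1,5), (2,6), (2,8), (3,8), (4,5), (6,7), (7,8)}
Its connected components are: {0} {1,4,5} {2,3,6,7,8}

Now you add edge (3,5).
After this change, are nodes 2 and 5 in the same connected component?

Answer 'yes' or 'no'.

Answer: yes

Derivation:
Initial components: {0} {1,4,5} {2,3,6,7,8}
Adding edge (3,5): merges {2,3,6,7,8} and {1,4,5}.
New components: {0} {1,2,3,4,5,6,7,8}
Are 2 and 5 in the same component? yes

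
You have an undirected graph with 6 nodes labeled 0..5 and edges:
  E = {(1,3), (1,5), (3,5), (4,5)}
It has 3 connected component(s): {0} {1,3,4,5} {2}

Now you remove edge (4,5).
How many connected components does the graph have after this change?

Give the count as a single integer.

Answer: 4

Derivation:
Initial component count: 3
Remove (4,5): it was a bridge. Count increases: 3 -> 4.
  After removal, components: {0} {1,3,5} {2} {4}
New component count: 4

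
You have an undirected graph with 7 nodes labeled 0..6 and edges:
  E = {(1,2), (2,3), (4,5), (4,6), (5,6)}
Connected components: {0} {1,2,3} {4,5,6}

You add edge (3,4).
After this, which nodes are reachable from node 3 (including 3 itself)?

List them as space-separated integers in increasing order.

Answer: 1 2 3 4 5 6

Derivation:
Before: nodes reachable from 3: {1,2,3}
Adding (3,4): merges 3's component with another. Reachability grows.
After: nodes reachable from 3: {1,2,3,4,5,6}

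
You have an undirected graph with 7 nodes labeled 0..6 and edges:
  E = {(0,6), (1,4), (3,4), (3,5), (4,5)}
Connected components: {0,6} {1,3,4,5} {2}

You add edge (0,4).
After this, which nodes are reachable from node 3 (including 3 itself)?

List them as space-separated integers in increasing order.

Before: nodes reachable from 3: {1,3,4,5}
Adding (0,4): merges 3's component with another. Reachability grows.
After: nodes reachable from 3: {0,1,3,4,5,6}

Answer: 0 1 3 4 5 6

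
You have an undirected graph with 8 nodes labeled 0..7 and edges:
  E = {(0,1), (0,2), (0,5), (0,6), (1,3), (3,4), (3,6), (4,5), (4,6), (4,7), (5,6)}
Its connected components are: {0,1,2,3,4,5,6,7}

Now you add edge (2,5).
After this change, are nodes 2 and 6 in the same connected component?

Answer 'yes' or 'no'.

Answer: yes

Derivation:
Initial components: {0,1,2,3,4,5,6,7}
Adding edge (2,5): both already in same component {0,1,2,3,4,5,6,7}. No change.
New components: {0,1,2,3,4,5,6,7}
Are 2 and 6 in the same component? yes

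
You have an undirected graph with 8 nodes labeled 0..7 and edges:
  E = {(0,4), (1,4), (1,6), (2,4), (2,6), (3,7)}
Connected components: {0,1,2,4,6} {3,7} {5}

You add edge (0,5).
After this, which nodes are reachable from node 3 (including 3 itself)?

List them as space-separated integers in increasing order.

Answer: 3 7

Derivation:
Before: nodes reachable from 3: {3,7}
Adding (0,5): merges two components, but neither contains 3. Reachability from 3 unchanged.
After: nodes reachable from 3: {3,7}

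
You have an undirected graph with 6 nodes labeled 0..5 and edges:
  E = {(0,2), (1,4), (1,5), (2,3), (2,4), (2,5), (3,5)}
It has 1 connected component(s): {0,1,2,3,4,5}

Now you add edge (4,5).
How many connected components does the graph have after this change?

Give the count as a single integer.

Answer: 1

Derivation:
Initial component count: 1
Add (4,5): endpoints already in same component. Count unchanged: 1.
New component count: 1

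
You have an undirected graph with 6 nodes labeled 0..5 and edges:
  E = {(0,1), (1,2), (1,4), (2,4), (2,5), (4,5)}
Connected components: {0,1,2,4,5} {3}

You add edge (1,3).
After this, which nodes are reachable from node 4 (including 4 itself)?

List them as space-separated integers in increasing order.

Answer: 0 1 2 3 4 5

Derivation:
Before: nodes reachable from 4: {0,1,2,4,5}
Adding (1,3): merges 4's component with another. Reachability grows.
After: nodes reachable from 4: {0,1,2,3,4,5}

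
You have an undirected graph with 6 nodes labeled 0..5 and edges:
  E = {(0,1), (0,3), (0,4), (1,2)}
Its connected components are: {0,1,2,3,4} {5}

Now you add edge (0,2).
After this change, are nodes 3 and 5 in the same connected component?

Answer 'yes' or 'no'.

Initial components: {0,1,2,3,4} {5}
Adding edge (0,2): both already in same component {0,1,2,3,4}. No change.
New components: {0,1,2,3,4} {5}
Are 3 and 5 in the same component? no

Answer: no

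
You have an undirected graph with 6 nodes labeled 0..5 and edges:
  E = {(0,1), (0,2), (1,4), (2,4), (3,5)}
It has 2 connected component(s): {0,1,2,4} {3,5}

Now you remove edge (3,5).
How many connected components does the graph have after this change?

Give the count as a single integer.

Answer: 3

Derivation:
Initial component count: 2
Remove (3,5): it was a bridge. Count increases: 2 -> 3.
  After removal, components: {0,1,2,4} {3} {5}
New component count: 3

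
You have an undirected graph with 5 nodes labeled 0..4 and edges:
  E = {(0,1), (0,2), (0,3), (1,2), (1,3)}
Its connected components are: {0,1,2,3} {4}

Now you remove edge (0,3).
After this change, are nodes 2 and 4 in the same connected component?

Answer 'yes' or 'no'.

Answer: no

Derivation:
Initial components: {0,1,2,3} {4}
Removing edge (0,3): not a bridge — component count unchanged at 2.
New components: {0,1,2,3} {4}
Are 2 and 4 in the same component? no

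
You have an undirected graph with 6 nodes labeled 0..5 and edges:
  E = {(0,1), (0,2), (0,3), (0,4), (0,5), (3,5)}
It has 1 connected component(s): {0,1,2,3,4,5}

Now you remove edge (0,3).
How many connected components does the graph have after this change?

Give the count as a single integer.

Answer: 1

Derivation:
Initial component count: 1
Remove (0,3): not a bridge. Count unchanged: 1.
  After removal, components: {0,1,2,3,4,5}
New component count: 1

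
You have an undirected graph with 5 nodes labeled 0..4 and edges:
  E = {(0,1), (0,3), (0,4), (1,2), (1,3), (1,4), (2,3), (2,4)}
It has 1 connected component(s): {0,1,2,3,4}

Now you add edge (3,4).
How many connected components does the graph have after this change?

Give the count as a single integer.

Initial component count: 1
Add (3,4): endpoints already in same component. Count unchanged: 1.
New component count: 1

Answer: 1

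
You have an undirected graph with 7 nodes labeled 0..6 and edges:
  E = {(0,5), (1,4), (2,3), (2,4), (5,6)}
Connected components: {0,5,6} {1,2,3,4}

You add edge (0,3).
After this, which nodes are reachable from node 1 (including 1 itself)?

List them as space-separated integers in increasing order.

Before: nodes reachable from 1: {1,2,3,4}
Adding (0,3): merges 1's component with another. Reachability grows.
After: nodes reachable from 1: {0,1,2,3,4,5,6}

Answer: 0 1 2 3 4 5 6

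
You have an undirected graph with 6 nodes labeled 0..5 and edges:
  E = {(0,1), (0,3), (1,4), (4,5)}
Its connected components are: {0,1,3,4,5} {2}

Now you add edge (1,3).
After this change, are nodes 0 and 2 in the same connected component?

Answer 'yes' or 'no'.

Initial components: {0,1,3,4,5} {2}
Adding edge (1,3): both already in same component {0,1,3,4,5}. No change.
New components: {0,1,3,4,5} {2}
Are 0 and 2 in the same component? no

Answer: no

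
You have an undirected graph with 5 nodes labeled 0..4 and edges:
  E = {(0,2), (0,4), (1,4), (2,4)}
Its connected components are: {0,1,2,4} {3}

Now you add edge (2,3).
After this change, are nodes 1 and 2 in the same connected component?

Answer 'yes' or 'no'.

Answer: yes

Derivation:
Initial components: {0,1,2,4} {3}
Adding edge (2,3): merges {0,1,2,4} and {3}.
New components: {0,1,2,3,4}
Are 1 and 2 in the same component? yes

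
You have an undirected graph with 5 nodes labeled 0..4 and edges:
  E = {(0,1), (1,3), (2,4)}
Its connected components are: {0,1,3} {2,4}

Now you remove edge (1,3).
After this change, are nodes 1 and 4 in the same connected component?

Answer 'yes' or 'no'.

Answer: no

Derivation:
Initial components: {0,1,3} {2,4}
Removing edge (1,3): it was a bridge — component count 2 -> 3.
New components: {0,1} {2,4} {3}
Are 1 and 4 in the same component? no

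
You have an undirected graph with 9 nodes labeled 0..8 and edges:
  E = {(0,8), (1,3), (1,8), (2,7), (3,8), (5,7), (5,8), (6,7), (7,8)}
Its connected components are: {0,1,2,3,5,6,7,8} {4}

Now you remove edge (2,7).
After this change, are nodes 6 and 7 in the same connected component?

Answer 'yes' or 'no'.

Initial components: {0,1,2,3,5,6,7,8} {4}
Removing edge (2,7): it was a bridge — component count 2 -> 3.
New components: {0,1,3,5,6,7,8} {2} {4}
Are 6 and 7 in the same component? yes

Answer: yes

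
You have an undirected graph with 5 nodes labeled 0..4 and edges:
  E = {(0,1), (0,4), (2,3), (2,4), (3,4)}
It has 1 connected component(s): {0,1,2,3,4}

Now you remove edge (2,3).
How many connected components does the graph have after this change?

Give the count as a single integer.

Initial component count: 1
Remove (2,3): not a bridge. Count unchanged: 1.
  After removal, components: {0,1,2,3,4}
New component count: 1

Answer: 1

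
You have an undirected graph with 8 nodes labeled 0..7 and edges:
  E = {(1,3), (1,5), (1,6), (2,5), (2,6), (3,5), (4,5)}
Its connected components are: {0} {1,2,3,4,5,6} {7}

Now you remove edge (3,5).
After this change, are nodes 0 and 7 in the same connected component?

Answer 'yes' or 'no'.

Initial components: {0} {1,2,3,4,5,6} {7}
Removing edge (3,5): not a bridge — component count unchanged at 3.
New components: {0} {1,2,3,4,5,6} {7}
Are 0 and 7 in the same component? no

Answer: no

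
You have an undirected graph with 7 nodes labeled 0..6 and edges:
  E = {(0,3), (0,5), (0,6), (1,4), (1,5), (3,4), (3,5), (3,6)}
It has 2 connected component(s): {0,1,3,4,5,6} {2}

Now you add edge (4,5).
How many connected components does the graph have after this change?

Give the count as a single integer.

Initial component count: 2
Add (4,5): endpoints already in same component. Count unchanged: 2.
New component count: 2

Answer: 2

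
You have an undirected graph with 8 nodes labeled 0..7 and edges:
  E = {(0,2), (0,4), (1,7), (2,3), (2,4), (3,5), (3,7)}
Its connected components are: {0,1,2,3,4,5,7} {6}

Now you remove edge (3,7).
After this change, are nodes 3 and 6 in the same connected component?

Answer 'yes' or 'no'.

Answer: no

Derivation:
Initial components: {0,1,2,3,4,5,7} {6}
Removing edge (3,7): it was a bridge — component count 2 -> 3.
New components: {0,2,3,4,5} {1,7} {6}
Are 3 and 6 in the same component? no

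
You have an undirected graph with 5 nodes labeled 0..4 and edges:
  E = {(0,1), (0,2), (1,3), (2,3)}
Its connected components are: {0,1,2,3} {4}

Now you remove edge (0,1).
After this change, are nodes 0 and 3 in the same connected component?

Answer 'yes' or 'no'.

Answer: yes

Derivation:
Initial components: {0,1,2,3} {4}
Removing edge (0,1): not a bridge — component count unchanged at 2.
New components: {0,1,2,3} {4}
Are 0 and 3 in the same component? yes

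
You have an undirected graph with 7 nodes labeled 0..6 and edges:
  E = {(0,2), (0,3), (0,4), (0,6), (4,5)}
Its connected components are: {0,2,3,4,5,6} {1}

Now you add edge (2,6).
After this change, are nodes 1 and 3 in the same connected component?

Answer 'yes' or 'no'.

Answer: no

Derivation:
Initial components: {0,2,3,4,5,6} {1}
Adding edge (2,6): both already in same component {0,2,3,4,5,6}. No change.
New components: {0,2,3,4,5,6} {1}
Are 1 and 3 in the same component? no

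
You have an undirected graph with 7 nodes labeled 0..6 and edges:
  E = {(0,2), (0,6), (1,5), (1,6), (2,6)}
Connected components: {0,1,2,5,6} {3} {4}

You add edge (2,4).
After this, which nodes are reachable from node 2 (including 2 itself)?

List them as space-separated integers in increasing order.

Answer: 0 1 2 4 5 6

Derivation:
Before: nodes reachable from 2: {0,1,2,5,6}
Adding (2,4): merges 2's component with another. Reachability grows.
After: nodes reachable from 2: {0,1,2,4,5,6}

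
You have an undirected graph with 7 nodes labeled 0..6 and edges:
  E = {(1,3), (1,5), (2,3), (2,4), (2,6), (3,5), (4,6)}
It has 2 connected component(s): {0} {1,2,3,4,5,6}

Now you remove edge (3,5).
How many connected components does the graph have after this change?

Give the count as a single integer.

Initial component count: 2
Remove (3,5): not a bridge. Count unchanged: 2.
  After removal, components: {0} {1,2,3,4,5,6}
New component count: 2

Answer: 2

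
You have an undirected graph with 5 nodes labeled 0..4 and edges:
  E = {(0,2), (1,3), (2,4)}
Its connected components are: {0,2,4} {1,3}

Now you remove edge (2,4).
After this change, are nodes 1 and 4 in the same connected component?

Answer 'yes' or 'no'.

Initial components: {0,2,4} {1,3}
Removing edge (2,4): it was a bridge — component count 2 -> 3.
New components: {0,2} {1,3} {4}
Are 1 and 4 in the same component? no

Answer: no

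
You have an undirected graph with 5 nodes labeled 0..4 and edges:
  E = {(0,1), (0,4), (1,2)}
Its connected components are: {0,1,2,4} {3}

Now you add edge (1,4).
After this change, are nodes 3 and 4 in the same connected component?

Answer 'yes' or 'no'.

Answer: no

Derivation:
Initial components: {0,1,2,4} {3}
Adding edge (1,4): both already in same component {0,1,2,4}. No change.
New components: {0,1,2,4} {3}
Are 3 and 4 in the same component? no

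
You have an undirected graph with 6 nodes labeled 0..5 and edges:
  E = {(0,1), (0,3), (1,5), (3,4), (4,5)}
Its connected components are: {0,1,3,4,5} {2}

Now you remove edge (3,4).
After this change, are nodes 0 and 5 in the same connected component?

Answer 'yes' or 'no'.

Answer: yes

Derivation:
Initial components: {0,1,3,4,5} {2}
Removing edge (3,4): not a bridge — component count unchanged at 2.
New components: {0,1,3,4,5} {2}
Are 0 and 5 in the same component? yes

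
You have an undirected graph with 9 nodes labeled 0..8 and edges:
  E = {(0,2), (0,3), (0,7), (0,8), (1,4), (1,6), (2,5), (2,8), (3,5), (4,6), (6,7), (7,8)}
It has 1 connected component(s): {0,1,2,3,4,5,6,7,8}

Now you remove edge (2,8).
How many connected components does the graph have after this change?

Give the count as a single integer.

Answer: 1

Derivation:
Initial component count: 1
Remove (2,8): not a bridge. Count unchanged: 1.
  After removal, components: {0,1,2,3,4,5,6,7,8}
New component count: 1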